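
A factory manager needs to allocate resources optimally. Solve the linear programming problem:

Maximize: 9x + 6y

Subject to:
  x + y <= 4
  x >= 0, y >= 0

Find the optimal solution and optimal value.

The feasible region has vertices at [(0, 0), (4, 0), (0, 4)].
Checking objective 9x + 6y at each vertex:
  (0, 0): 9*0 + 6*0 = 0
  (4, 0): 9*4 + 6*0 = 36
  (0, 4): 9*0 + 6*4 = 24
Maximum is 36 at (4, 0).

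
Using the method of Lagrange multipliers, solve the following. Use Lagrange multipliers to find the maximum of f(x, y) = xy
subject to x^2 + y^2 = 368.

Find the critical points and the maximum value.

Lagrange conditions: y = 2*lambda*x and x = 2*lambda*y
If x = 0 then y = 0, violating the constraint, so x, y != 0.
Dividing: y/x = x/y => x^2 = y^2 => y = x or y = -x
Constraint: 2x^2 = 368 => x^2 = 184 => x = +/-sqrt(184)
Critical points: (sqrt(184), sqrt(184)), (-sqrt(184), -sqrt(184)), (sqrt(184), -sqrt(184)), (-sqrt(184), sqrt(184))
  y = x:  xy = x^2 = 184  at (sqrt(184), sqrt(184)) and (-sqrt(184), -sqrt(184))
  y = -x: xy = -x^2 = -184 at (sqrt(184), -sqrt(184)) and (-sqrt(184), sqrt(184))
Maximum xy = 184 at (sqrt(184), sqrt(184)) and (-sqrt(184), -sqrt(184))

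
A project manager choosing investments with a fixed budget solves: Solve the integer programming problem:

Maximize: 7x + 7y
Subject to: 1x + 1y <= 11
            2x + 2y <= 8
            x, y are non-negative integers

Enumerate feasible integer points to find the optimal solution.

Constraint 1: 1x + 1y <= 11
Constraint 2: 2x + 2y <= 8
Feasible x range (need y >= 0): 0 <= x <= min(11/1, 8/2) => x in {0, ..., 4}.
Enumerate feasible integer points row by row (the coefficient of y is 7 > 0, so for each x the largest feasible y gives the best value):
  x = 0: y <= min((11 - 1*0)/1, (8 - 2*0)/2) => y in {0, ..., 4}; best 7*0 + 7*4 = 28
  x = 1: y <= min((11 - 1*1)/1, (8 - 2*1)/2) => y in {0, ..., 3}; best 7*1 + 7*3 = 28
  x = 2: y <= min((11 - 1*2)/1, (8 - 2*2)/2) => y in {0, ..., 2}; best 7*2 + 7*2 = 28
  x = 3: y <= min((11 - 1*3)/1, (8 - 2*3)/2) => y in {0, ..., 1}; best 7*3 + 7*1 = 28
  x = 4: y <= min((11 - 1*4)/1, (8 - 2*4)/2) => y in {0}; best 7*4 + 7*0 = 28
The maximum 7x + 7y = 28 is achieved at x = 0, y = 4.
(The same value 28 is also attained at (1, 3), (2, 2), (3, 1), (4, 0).)
Check: 1*0 + 1*4 = 4 <= 11 and 2*0 + 2*4 = 8 <= 8.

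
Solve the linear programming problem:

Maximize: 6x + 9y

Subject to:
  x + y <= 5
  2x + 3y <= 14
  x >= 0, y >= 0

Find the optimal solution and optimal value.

Feasible vertices: (0, 0), (0, 14/3), (1, 4), (5, 0)
Objective 6x + 9y at each:
  (0, 0): 0
  (0, 14/3): 42
  (1, 4): 42
  (5, 0): 30
Maximum is 42 at (0, 14/3).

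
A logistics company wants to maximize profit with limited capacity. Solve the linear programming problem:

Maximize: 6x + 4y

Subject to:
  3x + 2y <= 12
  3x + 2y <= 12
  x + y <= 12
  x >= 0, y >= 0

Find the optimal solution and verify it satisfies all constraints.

Feasible vertices: (0, 0), (0, 6), (4, 0)
Objective 6x + 4y at each vertex:
  (0, 0): 0
  (0, 6): 24
  (4, 0): 24
Maximum is 24 at (0, 6).
Verify constraints at (x, y) = (0, 6):
  3*0 + 2*6 = 12 <= 12 (active)
  3*0 + 2*6 = 12 <= 12 (active)
  1*0 + 1*6 = 6 <= 12
  x = 0 >= 0, y = 6 >= 0. All constraints satisfied.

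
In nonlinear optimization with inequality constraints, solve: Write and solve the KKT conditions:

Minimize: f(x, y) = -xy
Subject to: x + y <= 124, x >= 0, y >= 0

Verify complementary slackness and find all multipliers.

Problem: min -xy s.t. x + y <= 124 (multiplier lambda), x >= 0 (mu_x), y >= 0 (mu_y)
KKT stationarity: -y + lambda - mu_x = 0, -x + lambda - mu_y = 0, with lambda, mu_x, mu_y >= 0
Complementary slackness: lambda*(x + y - 124) = 0, mu_x*x = 0, mu_y*y = 0
If lambda = 0: y = -mu_x <= 0 and x = -mu_y <= 0 force x = y = 0 with f = 0; but x = y = 62 is feasible with f = -3844 < 0, so this is not the minimum. Hence lambda > 0 and x + y = 124.
Try x > 0, y > 0 (so mu_x = mu_y = 0): y = lambda, x = lambda => x = y = lambda
x + y = 124 => 2*lambda = 124 => lambda = 62
x* = y* = 62 > 0, consistent with mu_x = mu_y = 0.
(Any feasible point with x = 0 or y = 0 has f = 0 > -3844, so the minimum is not on those boundaries.)
min(-xy) = -3844 (i.e. max xy = 3844)
Multipliers: lambda = 62, mu_x = 0, mu_y = 0
Complementary slackness: lambda*(x + y - 124) = 62*(62 + 62 - 124) = 0, mu_x*x = 0*62 = 0, mu_y*y = 0*62 = 0. Satisfied.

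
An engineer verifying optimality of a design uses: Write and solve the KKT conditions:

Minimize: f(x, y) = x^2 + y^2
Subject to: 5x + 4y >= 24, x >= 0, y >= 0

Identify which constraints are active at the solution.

KKT conditions for min x^2 + y^2 s.t. 5x + 4y >= 24, x >= 0, y >= 0:
Stationarity: 2x = mu*5 + mu_x, 2y = mu*4 + mu_y, with mu, mu_x, mu_y >= 0
Complementary slackness: mu*(5x + 4y - 24) = 0, mu_x*x = 0, mu_y*y = 0
(0, 0) is infeasible (5*0 + 4*0 < 24), so if mu = 0 stationarity would force x = mu_x/2 >= 0, y = mu_y/2 >= 0 with mu_x*x = mu_y*y = 0, i.e. x = y = 0: contradiction. Hence mu > 0 and 5x + 4y = 24 is active.
Try x > 0, y > 0 (so mu_x = mu_y = 0): x = 5*mu/2, y = 4*mu/2
Substitute: 5*(5*mu/2) + 4*(4*mu/2) = 24
  mu*41/2 = 24 => mu = 48/41
x* = 120/41 > 0, y* = 96/41 > 0, consistent with mu_x = mu_y = 0.
f is convex and the constraints are linear, so this KKT point is the global minimum.
f* = 576/41
Active constraints: 5x + 4y >= 24 (holds with equality, mu = 48/41 > 0); x >= 0 and y >= 0 are inactive (mu_x = mu_y = 0).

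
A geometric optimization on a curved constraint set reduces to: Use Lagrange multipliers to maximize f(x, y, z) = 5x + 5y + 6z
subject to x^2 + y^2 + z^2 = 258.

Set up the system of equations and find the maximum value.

Lagrange conditions: 5 = 2*lambda*x, 5 = 2*lambda*y, 6 = 2*lambda*z
So x:5 = y:5 = z:6, i.e. x = 5t, y = 5t, z = 6t
Constraint: t^2*(5^2 + 5^2 + 6^2) = 258
  t^2 * 86 = 258  =>  t = sqrt(3)
Maximum = 5*5t + 5*5t + 6*6t = 86*sqrt(3) = sqrt(22188)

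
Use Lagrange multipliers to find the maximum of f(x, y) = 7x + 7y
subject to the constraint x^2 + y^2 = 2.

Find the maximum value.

Set up Lagrange conditions: grad f = lambda * grad g
  7 = 2*lambda*x
  7 = 2*lambda*y
From these: x/y = 7/7, so x = 7t, y = 7t for some t.
Substitute into constraint: (7t)^2 + (7t)^2 = 2
  t^2 * 98 = 2
  t = sqrt(2/98)
Maximum = 7*x + 7*y = (7^2 + 7^2)*t = 98 * sqrt(2/98) = 14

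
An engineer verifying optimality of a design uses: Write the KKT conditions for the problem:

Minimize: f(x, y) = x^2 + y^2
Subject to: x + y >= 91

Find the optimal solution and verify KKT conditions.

KKT conditions for min x^2 + y^2 s.t. x + y >= 91:
Stationarity: 2x = mu, 2y = mu
So x = y = mu/2.
Complementary slackness: mu*(x + y - 91) = 0
Primal feasibility: x + y >= 91; dual feasibility: mu >= 0
If mu = 0 then x = y = 0, but 0 + 0 < 91 is infeasible, so the constraint is active.
Constraint active: x + y = 2*(mu/2) = 91 => mu = 91
x = y = 91/2, f = 8281/2
Verify: stationarity 2*(91/2) = 91 = mu; primal 91/2 + 91/2 = 91 >= 91; dual mu = 91 >= 0; complementary slackness 91*(91 - 91) = 0. All KKT conditions hold.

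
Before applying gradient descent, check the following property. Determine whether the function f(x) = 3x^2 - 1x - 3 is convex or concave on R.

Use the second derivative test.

f(x) = 3x^2 - 1x - 3
f'(x) = 6x - 1
f''(x) = 6
Since f''(x) = 6 > 0 for all x, f is convex on R.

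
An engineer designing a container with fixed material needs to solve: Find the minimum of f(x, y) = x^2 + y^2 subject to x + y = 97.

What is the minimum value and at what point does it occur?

Substitute y = 97 - x into f(x,y) = x^2 + y^2:
g(x) = x^2 + (97 - x)^2 = 2x^2 - 194x + 9409
g'(x) = 4x - 194 = 0  =>  x = 97/2
y = 97 - 97/2 = 97/2
Minimum value = (97/2)^2 + (97/2)^2 = 9409/2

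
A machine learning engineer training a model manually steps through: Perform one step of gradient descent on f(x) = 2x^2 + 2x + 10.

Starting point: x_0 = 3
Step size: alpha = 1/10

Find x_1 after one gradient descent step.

f(x) = 2x^2 + 2x + 10
f'(x) = 4x + 2
f'(3) = 4*3 + (2) = 14
x_1 = x_0 - alpha * f'(x_0) = 3 - 1/10 * 14 = 8/5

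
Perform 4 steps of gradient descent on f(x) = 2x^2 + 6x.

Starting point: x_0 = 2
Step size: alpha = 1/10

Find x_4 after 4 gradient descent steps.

f(x) = 2x^2 + 6x, f'(x) = 4x + (6)
Step 1: f'(2) = 14, x_1 = 2 - 1/10 * 14 = 3/5
Step 2: f'(3/5) = 42/5, x_2 = 3/5 - 1/10 * 42/5 = -6/25
Step 3: f'(-6/25) = 126/25, x_3 = -6/25 - 1/10 * 126/25 = -93/125
Step 4: f'(-93/125) = 378/125, x_4 = -93/125 - 1/10 * 378/125 = -654/625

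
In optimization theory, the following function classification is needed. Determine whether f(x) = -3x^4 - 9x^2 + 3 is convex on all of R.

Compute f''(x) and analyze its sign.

f(x) = -3x^4 - 9x^2 + 3
f'(x) = -12x^3 + -18x
f''(x) = -36x^2 + -18
f''(x) = -36x^2 + -18 <= -18 < 0 for all x
Therefore, f is concave on R.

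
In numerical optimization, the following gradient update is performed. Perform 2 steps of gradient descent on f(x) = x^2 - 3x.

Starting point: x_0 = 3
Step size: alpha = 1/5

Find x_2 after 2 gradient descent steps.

f(x) = x^2 - 3x, f'(x) = 2x + (-3)
Step 1: f'(3) = 3, x_1 = 3 - 1/5 * 3 = 12/5
Step 2: f'(12/5) = 9/5, x_2 = 12/5 - 1/5 * 9/5 = 51/25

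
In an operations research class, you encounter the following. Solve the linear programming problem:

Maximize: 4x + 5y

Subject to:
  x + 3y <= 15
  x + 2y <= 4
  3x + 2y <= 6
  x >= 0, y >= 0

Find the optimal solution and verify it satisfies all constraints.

Feasible vertices: (0, 0), (0, 2), (1, 3/2), (2, 0)
Objective 4x + 5y at each vertex:
  (0, 0): 0
  (0, 2): 10
  (1, 3/2): 23/2
  (2, 0): 8
Maximum is 23/2 at (1, 3/2).
Verify constraints at (x, y) = (1, 3/2):
  1*1 + 3*(3/2) = 11/2 <= 15
  1*1 + 2*(3/2) = 4 <= 4 (active)
  3*1 + 2*(3/2) = 6 <= 6 (active)
  x = 1 >= 0, y = 3/2 >= 0. All constraints satisfied.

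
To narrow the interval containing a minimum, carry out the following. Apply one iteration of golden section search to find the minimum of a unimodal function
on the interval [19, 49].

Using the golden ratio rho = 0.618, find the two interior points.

Golden section search on [19, 49].
Golden ratio rho = 0.618 (approx).
Interior points:
  x_1 = 19 + (1-0.618)*30 = 30.4600
  x_2 = 19 + 0.618*30 = 37.5400
Compare f(x_1) and f(x_2) to determine which subinterval to keep.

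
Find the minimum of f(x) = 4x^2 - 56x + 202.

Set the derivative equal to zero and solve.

f(x) = 4x^2 - 56x + 202
f'(x) = 8x + (-56) = 0
x = 56/8 = 7
f(7) = 6
Since f''(x) = 8 > 0, this is a minimum.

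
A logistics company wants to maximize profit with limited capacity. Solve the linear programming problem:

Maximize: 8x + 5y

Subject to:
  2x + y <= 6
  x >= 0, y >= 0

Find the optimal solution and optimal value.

The feasible region has vertices at [(0, 0), (3, 0), (0, 6)].
Checking objective 8x + 5y at each vertex:
  (0, 0): 8*0 + 5*0 = 0
  (3, 0): 8*3 + 5*0 = 24
  (0, 6): 8*0 + 5*6 = 30
Maximum is 30 at (0, 6).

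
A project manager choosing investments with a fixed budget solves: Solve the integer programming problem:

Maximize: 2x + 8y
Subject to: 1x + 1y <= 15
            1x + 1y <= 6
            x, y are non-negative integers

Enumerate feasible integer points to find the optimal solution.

Constraint 1: 1x + 1y <= 15
Constraint 2: 1x + 1y <= 6
Feasible x range (need y >= 0): 0 <= x <= min(15/1, 6/1) => x in {0, ..., 6}.
Enumerate feasible integer points row by row (the coefficient of y is 8 > 0, so for each x the largest feasible y gives the best value):
  x = 0: y <= min((15 - 1*0)/1, (6 - 1*0)/1) => y in {0, ..., 6}; best 2*0 + 8*6 = 48
  x = 1: y <= min((15 - 1*1)/1, (6 - 1*1)/1) => y in {0, ..., 5}; best 2*1 + 8*5 = 42
  x = 2: y <= min((15 - 1*2)/1, (6 - 1*2)/1) => y in {0, ..., 4}; best 2*2 + 8*4 = 36
  x = 3: y <= min((15 - 1*3)/1, (6 - 1*3)/1) => y in {0, ..., 3}; best 2*3 + 8*3 = 30
  x = 4: y <= min((15 - 1*4)/1, (6 - 1*4)/1) => y in {0, ..., 2}; best 2*4 + 8*2 = 24
  x = 5: y <= min((15 - 1*5)/1, (6 - 1*5)/1) => y in {0, ..., 1}; best 2*5 + 8*1 = 18
  x = 6: y <= min((15 - 1*6)/1, (6 - 1*6)/1) => y in {0}; best 2*6 + 8*0 = 12
The maximum 2x + 8y = 48 is achieved at x = 0, y = 6.
Check: 1*0 + 1*6 = 6 <= 15 and 1*0 + 1*6 = 6 <= 6.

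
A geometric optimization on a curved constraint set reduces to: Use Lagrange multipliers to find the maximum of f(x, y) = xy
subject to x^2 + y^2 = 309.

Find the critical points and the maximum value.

Lagrange conditions: y = 2*lambda*x and x = 2*lambda*y
If x = 0 then y = 0, violating the constraint, so x, y != 0.
Dividing: y/x = x/y => x^2 = y^2 => y = x or y = -x
Constraint: 2x^2 = 309 => x^2 = 309/2 => x = +/-sqrt(309/2)
Critical points: (sqrt(309/2), sqrt(309/2)), (-sqrt(309/2), -sqrt(309/2)), (sqrt(309/2), -sqrt(309/2)), (-sqrt(309/2), sqrt(309/2))
  y = x:  xy = x^2 = 309/2  at (sqrt(309/2), sqrt(309/2)) and (-sqrt(309/2), -sqrt(309/2))
  y = -x: xy = -x^2 = -309/2 at (sqrt(309/2), -sqrt(309/2)) and (-sqrt(309/2), sqrt(309/2))
Maximum xy = 309/2 at (sqrt(309/2), sqrt(309/2)) and (-sqrt(309/2), -sqrt(309/2))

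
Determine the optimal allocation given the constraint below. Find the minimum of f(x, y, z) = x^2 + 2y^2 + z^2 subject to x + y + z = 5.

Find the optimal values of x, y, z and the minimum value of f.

Using Lagrange multipliers on f = x^2 + 2y^2 + z^2 with constraint x + y + z = 5:
Conditions: 2*1*x = lambda, 2*2*y = lambda, 2*1*z = lambda
So x = lambda/2, y = lambda/4, z = lambda/2
Substituting into constraint: lambda * (5/4) = 5
lambda = 4
x = 2, y = 1, z = 2
Minimum value = 10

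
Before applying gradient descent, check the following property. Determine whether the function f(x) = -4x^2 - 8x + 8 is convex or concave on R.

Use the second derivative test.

f(x) = -4x^2 - 8x + 8
f'(x) = -8x - 8
f''(x) = -8
Since f''(x) = -8 < 0 for all x, f is concave on R.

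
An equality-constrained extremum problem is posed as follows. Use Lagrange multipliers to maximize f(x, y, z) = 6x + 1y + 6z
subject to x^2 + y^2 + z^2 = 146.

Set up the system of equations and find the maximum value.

Lagrange conditions: 6 = 2*lambda*x, 1 = 2*lambda*y, 6 = 2*lambda*z
So x:6 = y:1 = z:6, i.e. x = 6t, y = 1t, z = 6t
Constraint: t^2*(6^2 + 1^2 + 6^2) = 146
  t^2 * 73 = 146  =>  t = sqrt(2)
Maximum = 6*6t + 1*1t + 6*6t = 73*sqrt(2) = sqrt(10658)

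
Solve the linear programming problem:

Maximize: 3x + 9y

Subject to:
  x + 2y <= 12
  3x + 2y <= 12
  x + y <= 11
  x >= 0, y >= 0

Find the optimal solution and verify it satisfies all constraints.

Feasible vertices: (0, 0), (0, 6), (4, 0)
Objective 3x + 9y at each vertex:
  (0, 0): 0
  (0, 6): 54
  (4, 0): 12
Maximum is 54 at (0, 6).
Verify constraints at (x, y) = (0, 6):
  1*0 + 2*6 = 12 <= 12 (active)
  3*0 + 2*6 = 12 <= 12 (active)
  1*0 + 1*6 = 6 <= 11
  x = 0 >= 0, y = 6 >= 0. All constraints satisfied.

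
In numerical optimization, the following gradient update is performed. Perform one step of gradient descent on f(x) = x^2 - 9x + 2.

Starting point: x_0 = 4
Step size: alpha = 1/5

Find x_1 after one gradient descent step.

f(x) = x^2 - 9x + 2
f'(x) = 2x - 9
f'(4) = 2*4 + (-9) = -1
x_1 = x_0 - alpha * f'(x_0) = 4 - 1/5 * -1 = 21/5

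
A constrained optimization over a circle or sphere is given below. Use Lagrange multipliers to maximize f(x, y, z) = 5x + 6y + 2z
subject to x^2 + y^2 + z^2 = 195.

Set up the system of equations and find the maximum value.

Lagrange conditions: 5 = 2*lambda*x, 6 = 2*lambda*y, 2 = 2*lambda*z
So x:5 = y:6 = z:2, i.e. x = 5t, y = 6t, z = 2t
Constraint: t^2*(5^2 + 6^2 + 2^2) = 195
  t^2 * 65 = 195  =>  t = sqrt(3)
Maximum = 5*5t + 6*6t + 2*2t = 65*sqrt(3) = sqrt(12675)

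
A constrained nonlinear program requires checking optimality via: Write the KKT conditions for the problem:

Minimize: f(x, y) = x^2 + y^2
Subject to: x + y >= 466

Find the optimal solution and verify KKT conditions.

KKT conditions for min x^2 + y^2 s.t. x + y >= 466:
Stationarity: 2x = mu, 2y = mu
So x = y = mu/2.
Complementary slackness: mu*(x + y - 466) = 0
Primal feasibility: x + y >= 466; dual feasibility: mu >= 0
If mu = 0 then x = y = 0, but 0 + 0 < 466 is infeasible, so the constraint is active.
Constraint active: x + y = 2*(mu/2) = 466 => mu = 466
x = y = 233, f = 108578
Verify: stationarity 2*233 = 466 = mu; primal 233 + 233 = 466 >= 466; dual mu = 466 >= 0; complementary slackness 466*(466 - 466) = 0. All KKT conditions hold.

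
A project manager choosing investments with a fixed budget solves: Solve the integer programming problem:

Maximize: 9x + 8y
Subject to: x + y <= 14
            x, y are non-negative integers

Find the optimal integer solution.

Objective: 9x + 8y, constraint: x + y <= 14
Coefficient of x is 9 >= coefficient of y is 8, so allocate the entire budget to x.
Optimal: x = 14, y = 0, value = 126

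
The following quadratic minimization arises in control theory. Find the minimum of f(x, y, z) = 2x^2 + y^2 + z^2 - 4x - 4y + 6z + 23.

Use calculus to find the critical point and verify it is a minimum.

f(x,y,z) = 2x^2 + y^2 + z^2 - 4x - 4y + 6z + 23
df/dx = 4x + (-4) = 0 => x = 1
df/dy = 2y + (-4) = 0 => y = 2
df/dz = 2z + (6) = 0 => z = -3
f(1,2,-3) = 2*(1)^2 + 1*(2)^2 + 1*(-3)^2 + -4*(1) + -4*(2) + 6*(-3) + 23 = 8
Hessian is diagonal with entries 4, 2, 2 > 0, confirmed minimum.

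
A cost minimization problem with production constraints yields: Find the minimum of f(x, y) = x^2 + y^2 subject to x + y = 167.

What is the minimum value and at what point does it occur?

Substitute y = 167 - x into f(x,y) = x^2 + y^2:
g(x) = x^2 + (167 - x)^2 = 2x^2 - 334x + 27889
g'(x) = 4x - 334 = 0  =>  x = 167/2
y = 167 - 167/2 = 167/2
Minimum value = (167/2)^2 + (167/2)^2 = 27889/2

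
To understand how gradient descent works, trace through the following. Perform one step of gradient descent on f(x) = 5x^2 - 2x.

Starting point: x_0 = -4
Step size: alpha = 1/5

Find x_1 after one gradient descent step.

f(x) = 5x^2 - 2x
f'(x) = 10x - 2
f'(-4) = 10*-4 + (-2) = -42
x_1 = x_0 - alpha * f'(x_0) = -4 - 1/5 * -42 = 22/5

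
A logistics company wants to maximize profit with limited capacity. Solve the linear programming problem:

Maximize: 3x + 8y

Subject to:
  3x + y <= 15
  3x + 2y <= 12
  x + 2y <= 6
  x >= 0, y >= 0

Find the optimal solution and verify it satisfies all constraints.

Feasible vertices: (0, 0), (0, 3), (3, 3/2), (4, 0)
Objective 3x + 8y at each vertex:
  (0, 0): 0
  (0, 3): 24
  (3, 3/2): 21
  (4, 0): 12
Maximum is 24 at (0, 3).
Verify constraints at (x, y) = (0, 3):
  3*0 + 1*3 = 3 <= 15
  3*0 + 2*3 = 6 <= 12
  1*0 + 2*3 = 6 <= 6 (active)
  x = 0 >= 0, y = 3 >= 0. All constraints satisfied.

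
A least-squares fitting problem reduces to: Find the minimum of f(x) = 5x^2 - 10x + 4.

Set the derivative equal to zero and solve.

f(x) = 5x^2 - 10x + 4
f'(x) = 10x + (-10) = 0
x = 10/10 = 1
f(1) = -1
Since f''(x) = 10 > 0, this is a minimum.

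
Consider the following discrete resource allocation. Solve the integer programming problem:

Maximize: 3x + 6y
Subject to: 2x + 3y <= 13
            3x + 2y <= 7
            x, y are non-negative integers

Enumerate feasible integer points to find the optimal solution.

Constraint 1: 2x + 3y <= 13
Constraint 2: 3x + 2y <= 7
Feasible x range (need y >= 0): 0 <= x <= min(13/2, 7/3) => x in {0, ..., 2}.
Enumerate feasible integer points row by row (the coefficient of y is 6 > 0, so for each x the largest feasible y gives the best value):
  x = 0: y <= min((13 - 2*0)/3, (7 - 3*0)/2) => y in {0, ..., 3}; best 3*0 + 6*3 = 18
  x = 1: y <= min((13 - 2*1)/3, (7 - 3*1)/2) => y in {0, ..., 2}; best 3*1 + 6*2 = 15
  x = 2: y <= min((13 - 2*2)/3, (7 - 3*2)/2) => y in {0}; best 3*2 + 6*0 = 6
The maximum 3x + 6y = 18 is achieved at x = 0, y = 3.
Check: 2*0 + 3*3 = 9 <= 13 and 3*0 + 2*3 = 6 <= 7.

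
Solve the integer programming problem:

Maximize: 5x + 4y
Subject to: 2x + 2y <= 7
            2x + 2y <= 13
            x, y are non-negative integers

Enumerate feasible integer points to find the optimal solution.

Constraint 1: 2x + 2y <= 7
Constraint 2: 2x + 2y <= 13
Feasible x range (need y >= 0): 0 <= x <= min(7/2, 13/2) => x in {0, ..., 3}.
Enumerate feasible integer points row by row (the coefficient of y is 4 > 0, so for each x the largest feasible y gives the best value):
  x = 0: y <= min((7 - 2*0)/2, (13 - 2*0)/2) => y in {0, ..., 3}; best 5*0 + 4*3 = 12
  x = 1: y <= min((7 - 2*1)/2, (13 - 2*1)/2) => y in {0, ..., 2}; best 5*1 + 4*2 = 13
  x = 2: y <= min((7 - 2*2)/2, (13 - 2*2)/2) => y in {0, ..., 1}; best 5*2 + 4*1 = 14
  x = 3: y <= min((7 - 2*3)/2, (13 - 2*3)/2) => y in {0}; best 5*3 + 4*0 = 15
The maximum 5x + 4y = 15 is achieved at x = 3, y = 0.
Check: 2*3 + 2*0 = 6 <= 7 and 2*3 + 2*0 = 6 <= 13.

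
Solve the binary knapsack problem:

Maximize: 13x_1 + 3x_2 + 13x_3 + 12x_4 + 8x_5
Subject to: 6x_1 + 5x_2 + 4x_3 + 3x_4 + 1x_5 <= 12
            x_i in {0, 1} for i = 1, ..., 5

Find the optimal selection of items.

Items: item 1 (v=13, w=6), item 2 (v=3, w=5), item 3 (v=13, w=4), item 4 (v=12, w=3), item 5 (v=8, w=1)
Capacity: 12
Checking all 32 subsets (w = total weight, v = total value):
  {}: w = 0, v = 0
  {1}: w = 6, v = 13
  {2}: w = 5, v = 3
  {3}: w = 4, v = 13
  {4}: w = 3, v = 12
  {5}: w = 1, v = 8
  {1, 2}: w = 11, v = 16
  {1, 3}: w = 10, v = 26
  {1, 4}: w = 9, v = 25
  {1, 5}: w = 7, v = 21
  {2, 3}: w = 9, v = 16
  {2, 4}: w = 8, v = 15
  {2, 5}: w = 6, v = 11
  {3, 4}: w = 7, v = 25
  {3, 5}: w = 5, v = 21
  {4, 5}: w = 4, v = 20
  {1, 2, 3}: w = 15 > 12, infeasible
  {1, 2, 4}: w = 14 > 12, infeasible
  {1, 2, 5}: w = 12, v = 24
  {1, 3, 4}: w = 13 > 12, infeasible
  {1, 3, 5}: w = 11, v = 34
  {1, 4, 5}: w = 10, v = 33
  {2, 3, 4}: w = 12, v = 28
  {2, 3, 5}: w = 10, v = 24
  {2, 4, 5}: w = 9, v = 23
  {3, 4, 5}: w = 8, v = 33
  {1, 2, 3, 4}: w = 18 > 12, infeasible
  {1, 2, 3, 5}: w = 16 > 12, infeasible
  {1, 2, 4, 5}: w = 15 > 12, infeasible
  {1, 3, 4, 5}: w = 14 > 12, infeasible
  {2, 3, 4, 5}: w = 13 > 12, infeasible
  {1, 2, 3, 4, 5}: w = 19 > 12, infeasible
Best feasible subset: items [1, 3, 5]
Total weight: 11 <= 12, total value: 34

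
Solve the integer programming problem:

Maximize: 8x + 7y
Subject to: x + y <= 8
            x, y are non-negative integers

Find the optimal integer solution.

Objective: 8x + 7y, constraint: x + y <= 8
Coefficient of x is 8 >= coefficient of y is 7, so allocate the entire budget to x.
Optimal: x = 8, y = 0, value = 64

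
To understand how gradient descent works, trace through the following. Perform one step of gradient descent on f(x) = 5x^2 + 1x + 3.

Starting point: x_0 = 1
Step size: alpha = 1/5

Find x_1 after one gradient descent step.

f(x) = 5x^2 + 1x + 3
f'(x) = 10x + 1
f'(1) = 10*1 + (1) = 11
x_1 = x_0 - alpha * f'(x_0) = 1 - 1/5 * 11 = -6/5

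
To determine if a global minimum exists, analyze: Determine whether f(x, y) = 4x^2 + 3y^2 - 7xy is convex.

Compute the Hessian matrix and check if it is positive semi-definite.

f(x,y) = 4x^2 + 3y^2 - 7xy
Hessian H = [[8, -7], [-7, 6]]
trace(H) = 14, det(H) = -1
Eigenvalues: (14 +/- sqrt(200)) / 2 = 14.07, -0.07107
Since not both eigenvalues positive, f is neither convex nor concave.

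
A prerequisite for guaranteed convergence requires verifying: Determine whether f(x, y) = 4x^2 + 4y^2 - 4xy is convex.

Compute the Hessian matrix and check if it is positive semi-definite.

f(x,y) = 4x^2 + 4y^2 - 4xy
Hessian H = [[8, -4], [-4, 8]]
trace(H) = 16, det(H) = 48
Eigenvalues: (16 +/- sqrt(64)) / 2 = 12, 4
Since both eigenvalues > 0, f is convex.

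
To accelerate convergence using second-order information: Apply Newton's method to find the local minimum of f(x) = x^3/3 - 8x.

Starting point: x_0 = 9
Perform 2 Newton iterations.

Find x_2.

f(x) = x^3/3 - 8x
f'(x) = x^2 - 8, f''(x) = 2x
Newton update: x_{n+1} = x_n - (x_n^2 - 8)/(2*x_n)
Step 1: x_0 = 9, f'=73, f''=18, x_1 = 89/18
Step 2: x_1 = 89/18, f'=5329/324, f''=89/9, x_2 = 10513/3204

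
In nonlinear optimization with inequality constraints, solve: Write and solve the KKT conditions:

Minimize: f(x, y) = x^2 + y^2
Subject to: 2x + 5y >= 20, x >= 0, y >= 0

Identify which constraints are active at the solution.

KKT conditions for min x^2 + y^2 s.t. 2x + 5y >= 20, x >= 0, y >= 0:
Stationarity: 2x = mu*2 + mu_x, 2y = mu*5 + mu_y, with mu, mu_x, mu_y >= 0
Complementary slackness: mu*(2x + 5y - 20) = 0, mu_x*x = 0, mu_y*y = 0
(0, 0) is infeasible (2*0 + 5*0 < 20), so if mu = 0 stationarity would force x = mu_x/2 >= 0, y = mu_y/2 >= 0 with mu_x*x = mu_y*y = 0, i.e. x = y = 0: contradiction. Hence mu > 0 and 2x + 5y = 20 is active.
Try x > 0, y > 0 (so mu_x = mu_y = 0): x = 2*mu/2, y = 5*mu/2
Substitute: 2*(2*mu/2) + 5*(5*mu/2) = 20
  mu*29/2 = 20 => mu = 40/29
x* = 40/29 > 0, y* = 100/29 > 0, consistent with mu_x = mu_y = 0.
f is convex and the constraints are linear, so this KKT point is the global minimum.
f* = 400/29
Active constraints: 2x + 5y >= 20 (holds with equality, mu = 40/29 > 0); x >= 0 and y >= 0 are inactive (mu_x = mu_y = 0).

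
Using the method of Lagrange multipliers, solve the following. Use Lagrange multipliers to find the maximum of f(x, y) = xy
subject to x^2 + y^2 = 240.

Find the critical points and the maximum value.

Lagrange conditions: y = 2*lambda*x and x = 2*lambda*y
If x = 0 then y = 0, violating the constraint, so x, y != 0.
Dividing: y/x = x/y => x^2 = y^2 => y = x or y = -x
Constraint: 2x^2 = 240 => x^2 = 120 => x = +/-sqrt(120)
Critical points: (sqrt(120), sqrt(120)), (-sqrt(120), -sqrt(120)), (sqrt(120), -sqrt(120)), (-sqrt(120), sqrt(120))
  y = x:  xy = x^2 = 120  at (sqrt(120), sqrt(120)) and (-sqrt(120), -sqrt(120))
  y = -x: xy = -x^2 = -120 at (sqrt(120), -sqrt(120)) and (-sqrt(120), sqrt(120))
Maximum xy = 120 at (sqrt(120), sqrt(120)) and (-sqrt(120), -sqrt(120))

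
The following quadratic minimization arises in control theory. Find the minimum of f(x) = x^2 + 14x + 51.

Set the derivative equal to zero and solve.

f(x) = x^2 + 14x + 51
f'(x) = 2x + (14) = 0
x = -14/2 = -7
f(-7) = 2
Since f''(x) = 2 > 0, this is a minimum.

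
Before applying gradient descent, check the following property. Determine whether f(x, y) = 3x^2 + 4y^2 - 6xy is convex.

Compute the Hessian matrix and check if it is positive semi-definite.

f(x,y) = 3x^2 + 4y^2 - 6xy
Hessian H = [[6, -6], [-6, 8]]
trace(H) = 14, det(H) = 12
Eigenvalues: (14 +/- sqrt(148)) / 2 = 13.08, 0.9172
Since both eigenvalues > 0, f is convex.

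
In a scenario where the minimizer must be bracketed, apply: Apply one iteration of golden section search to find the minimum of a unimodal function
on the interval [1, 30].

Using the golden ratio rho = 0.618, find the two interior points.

Golden section search on [1, 30].
Golden ratio rho = 0.618 (approx).
Interior points:
  x_1 = 1 + (1-0.618)*29 = 12.0780
  x_2 = 1 + 0.618*29 = 18.9220
Compare f(x_1) and f(x_2) to determine which subinterval to keep.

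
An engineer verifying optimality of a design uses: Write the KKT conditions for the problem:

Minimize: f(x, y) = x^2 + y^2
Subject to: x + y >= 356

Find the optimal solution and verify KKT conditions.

KKT conditions for min x^2 + y^2 s.t. x + y >= 356:
Stationarity: 2x = mu, 2y = mu
So x = y = mu/2.
Complementary slackness: mu*(x + y - 356) = 0
Primal feasibility: x + y >= 356; dual feasibility: mu >= 0
If mu = 0 then x = y = 0, but 0 + 0 < 356 is infeasible, so the constraint is active.
Constraint active: x + y = 2*(mu/2) = 356 => mu = 356
x = y = 178, f = 63368
Verify: stationarity 2*178 = 356 = mu; primal 178 + 178 = 356 >= 356; dual mu = 356 >= 0; complementary slackness 356*(356 - 356) = 0. All KKT conditions hold.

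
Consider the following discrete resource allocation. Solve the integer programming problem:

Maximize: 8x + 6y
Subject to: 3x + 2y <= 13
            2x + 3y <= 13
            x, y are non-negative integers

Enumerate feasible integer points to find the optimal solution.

Constraint 1: 3x + 2y <= 13
Constraint 2: 2x + 3y <= 13
Feasible x range (need y >= 0): 0 <= x <= min(13/3, 13/2) => x in {0, ..., 4}.
Enumerate feasible integer points row by row (the coefficient of y is 6 > 0, so for each x the largest feasible y gives the best value):
  x = 0: y <= min((13 - 3*0)/2, (13 - 2*0)/3) => y in {0, ..., 4}; best 8*0 + 6*4 = 24
  x = 1: y <= min((13 - 3*1)/2, (13 - 2*1)/3) => y in {0, ..., 3}; best 8*1 + 6*3 = 26
  x = 2: y <= min((13 - 3*2)/2, (13 - 2*2)/3) => y in {0, ..., 3}; best 8*2 + 6*3 = 34
  x = 3: y <= min((13 - 3*3)/2, (13 - 2*3)/3) => y in {0, ..., 2}; best 8*3 + 6*2 = 36
  x = 4: y <= min((13 - 3*4)/2, (13 - 2*4)/3) => y in {0}; best 8*4 + 6*0 = 32
The maximum 8x + 6y = 36 is achieved at x = 3, y = 2.
Check: 3*3 + 2*2 = 13 <= 13 and 2*3 + 3*2 = 12 <= 13.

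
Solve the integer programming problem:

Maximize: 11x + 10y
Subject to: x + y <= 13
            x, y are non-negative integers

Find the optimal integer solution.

Objective: 11x + 10y, constraint: x + y <= 13
Coefficient of x is 11 >= coefficient of y is 10, so allocate the entire budget to x.
Optimal: x = 13, y = 0, value = 143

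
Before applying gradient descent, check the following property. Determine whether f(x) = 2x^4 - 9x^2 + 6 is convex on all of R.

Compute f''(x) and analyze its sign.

f(x) = 2x^4 - 9x^2 + 6
f'(x) = 8x^3 + -18x
f''(x) = 24x^2 + -18
f''(0) = -18 < 0, so not convex near x = 0
Therefore, f is not globally convex on R.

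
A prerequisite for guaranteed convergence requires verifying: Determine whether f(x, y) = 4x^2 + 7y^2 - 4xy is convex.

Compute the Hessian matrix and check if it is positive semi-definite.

f(x,y) = 4x^2 + 7y^2 - 4xy
Hessian H = [[8, -4], [-4, 14]]
trace(H) = 22, det(H) = 96
Eigenvalues: (22 +/- sqrt(100)) / 2 = 16, 6
Since both eigenvalues > 0, f is convex.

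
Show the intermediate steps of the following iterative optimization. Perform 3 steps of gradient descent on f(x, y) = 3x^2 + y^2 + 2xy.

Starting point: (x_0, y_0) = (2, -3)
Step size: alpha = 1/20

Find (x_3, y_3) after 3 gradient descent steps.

f(x,y) = 3x^2 + y^2 + 2xy
grad_x = 6x + 2y, grad_y = 2y + 2x
Step 1: grad = (6, -2), (17/10, -29/10)
Step 2: grad = (22/5, -12/5), (37/25, -139/50)
Step 3: grad = (83/25, -13/5), (657/500, -53/20)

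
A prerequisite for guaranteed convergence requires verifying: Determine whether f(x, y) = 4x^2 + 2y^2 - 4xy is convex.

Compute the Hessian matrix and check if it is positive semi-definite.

f(x,y) = 4x^2 + 2y^2 - 4xy
Hessian H = [[8, -4], [-4, 4]]
trace(H) = 12, det(H) = 16
Eigenvalues: (12 +/- sqrt(80)) / 2 = 10.47, 1.528
Since both eigenvalues > 0, f is convex.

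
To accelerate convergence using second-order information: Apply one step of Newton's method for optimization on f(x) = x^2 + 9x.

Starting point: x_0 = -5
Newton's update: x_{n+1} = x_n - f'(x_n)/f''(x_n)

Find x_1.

f(x) = x^2 + 9x
f'(x) = 2x + (9), f''(x) = 2
Newton step: x_1 = x_0 - f'(x_0)/f''(x_0)
f'(-5) = -1
x_1 = -5 - -1/2 = -9/2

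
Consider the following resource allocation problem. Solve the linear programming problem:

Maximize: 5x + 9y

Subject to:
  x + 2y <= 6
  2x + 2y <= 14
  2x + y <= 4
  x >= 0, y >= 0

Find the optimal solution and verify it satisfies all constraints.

Feasible vertices: (0, 0), (0, 3), (2/3, 8/3), (2, 0)
Objective 5x + 9y at each vertex:
  (0, 0): 0
  (0, 3): 27
  (2/3, 8/3): 82/3
  (2, 0): 10
Maximum is 82/3 at (2/3, 8/3).
Verify constraints at (x, y) = (2/3, 8/3):
  1*(2/3) + 2*(8/3) = 6 <= 6 (active)
  2*(2/3) + 2*(8/3) = 20/3 <= 14
  2*(2/3) + 1*(8/3) = 4 <= 4 (active)
  x = 2/3 >= 0, y = 8/3 >= 0. All constraints satisfied.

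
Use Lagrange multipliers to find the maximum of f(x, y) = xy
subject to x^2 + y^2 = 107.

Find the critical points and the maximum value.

Lagrange conditions: y = 2*lambda*x and x = 2*lambda*y
If x = 0 then y = 0, violating the constraint, so x, y != 0.
Dividing: y/x = x/y => x^2 = y^2 => y = x or y = -x
Constraint: 2x^2 = 107 => x^2 = 107/2 => x = +/-sqrt(107/2)
Critical points: (sqrt(107/2), sqrt(107/2)), (-sqrt(107/2), -sqrt(107/2)), (sqrt(107/2), -sqrt(107/2)), (-sqrt(107/2), sqrt(107/2))
  y = x:  xy = x^2 = 107/2  at (sqrt(107/2), sqrt(107/2)) and (-sqrt(107/2), -sqrt(107/2))
  y = -x: xy = -x^2 = -107/2 at (sqrt(107/2), -sqrt(107/2)) and (-sqrt(107/2), sqrt(107/2))
Maximum xy = 107/2 at (sqrt(107/2), sqrt(107/2)) and (-sqrt(107/2), -sqrt(107/2))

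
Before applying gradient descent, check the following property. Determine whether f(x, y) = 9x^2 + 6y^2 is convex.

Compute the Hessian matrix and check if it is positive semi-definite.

f(x,y) = 9x^2 + 6y^2
Hessian H = [[18, 0], [0, 12]]
trace(H) = 30, det(H) = 216
Eigenvalues: (30 +/- sqrt(36)) / 2 = 18, 12
Since both eigenvalues > 0, f is convex.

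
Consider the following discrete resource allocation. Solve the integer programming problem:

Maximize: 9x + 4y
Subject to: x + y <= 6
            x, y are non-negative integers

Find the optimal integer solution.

Objective: 9x + 4y, constraint: x + y <= 6
Coefficient of x is 9 >= coefficient of y is 4, so allocate the entire budget to x.
Optimal: x = 6, y = 0, value = 54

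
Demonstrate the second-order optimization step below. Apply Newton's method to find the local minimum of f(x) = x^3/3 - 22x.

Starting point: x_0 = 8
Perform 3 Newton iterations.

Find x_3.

f(x) = x^3/3 - 22x
f'(x) = x^2 - 22, f''(x) = 2x
Newton update: x_{n+1} = x_n - (x_n^2 - 22)/(2*x_n)
Step 1: x_0 = 8, f'=42, f''=16, x_1 = 43/8
Step 2: x_1 = 43/8, f'=441/64, f''=43/4, x_2 = 3257/688
Step 3: x_2 = 3257/688, f'=194481/473344, f''=3257/344, x_3 = 21021617/4481632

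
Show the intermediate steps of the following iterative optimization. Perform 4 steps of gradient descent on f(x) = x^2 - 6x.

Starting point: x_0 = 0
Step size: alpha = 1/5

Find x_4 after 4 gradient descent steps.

f(x) = x^2 - 6x, f'(x) = 2x + (-6)
Step 1: f'(0) = -6, x_1 = 0 - 1/5 * -6 = 6/5
Step 2: f'(6/5) = -18/5, x_2 = 6/5 - 1/5 * -18/5 = 48/25
Step 3: f'(48/25) = -54/25, x_3 = 48/25 - 1/5 * -54/25 = 294/125
Step 4: f'(294/125) = -162/125, x_4 = 294/125 - 1/5 * -162/125 = 1632/625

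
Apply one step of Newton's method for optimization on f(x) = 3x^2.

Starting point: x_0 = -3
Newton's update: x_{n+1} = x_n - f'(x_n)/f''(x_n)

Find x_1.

f(x) = 3x^2
f'(x) = 6x + (0), f''(x) = 6
Newton step: x_1 = x_0 - f'(x_0)/f''(x_0)
f'(-3) = -18
x_1 = -3 - -18/6 = 0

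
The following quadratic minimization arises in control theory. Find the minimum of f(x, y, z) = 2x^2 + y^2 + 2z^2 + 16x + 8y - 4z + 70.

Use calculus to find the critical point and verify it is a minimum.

f(x,y,z) = 2x^2 + y^2 + 2z^2 + 16x + 8y - 4z + 70
df/dx = 4x + (16) = 0 => x = -4
df/dy = 2y + (8) = 0 => y = -4
df/dz = 4z + (-4) = 0 => z = 1
f(-4,-4,1) = 2*(-4)^2 + 1*(-4)^2 + 2*(1)^2 + 16*(-4) + 8*(-4) + -4*(1) + 70 = 20
Hessian is diagonal with entries 4, 2, 4 > 0, confirmed minimum.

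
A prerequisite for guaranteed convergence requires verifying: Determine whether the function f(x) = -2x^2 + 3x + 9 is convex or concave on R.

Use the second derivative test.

f(x) = -2x^2 + 3x + 9
f'(x) = -4x + 3
f''(x) = -4
Since f''(x) = -4 < 0 for all x, f is concave on R.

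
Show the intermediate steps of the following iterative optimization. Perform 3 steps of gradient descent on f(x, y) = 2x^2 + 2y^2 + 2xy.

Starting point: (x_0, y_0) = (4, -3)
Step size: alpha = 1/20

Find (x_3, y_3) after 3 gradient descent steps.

f(x,y) = 2x^2 + 2y^2 + 2xy
grad_x = 4x + 2y, grad_y = 4y + 2x
Step 1: grad = (10, -4), (7/2, -14/5)
Step 2: grad = (42/5, -21/5), (77/25, -259/100)
Step 3: grad = (357/50, -21/5), (2723/1000, -119/50)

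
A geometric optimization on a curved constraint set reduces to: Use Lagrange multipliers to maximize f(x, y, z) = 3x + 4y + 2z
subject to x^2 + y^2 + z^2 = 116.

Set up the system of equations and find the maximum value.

Lagrange conditions: 3 = 2*lambda*x, 4 = 2*lambda*y, 2 = 2*lambda*z
So x:3 = y:4 = z:2, i.e. x = 3t, y = 4t, z = 2t
Constraint: t^2*(3^2 + 4^2 + 2^2) = 116
  t^2 * 29 = 116  =>  t = sqrt(4)
Maximum = 3*3t + 4*4t + 2*2t = 29*sqrt(4) = 58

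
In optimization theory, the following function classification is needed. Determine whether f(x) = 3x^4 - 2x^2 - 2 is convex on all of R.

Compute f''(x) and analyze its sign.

f(x) = 3x^4 - 2x^2 - 2
f'(x) = 12x^3 + -4x
f''(x) = 36x^2 + -4
f''(0) = -4 < 0, so not convex near x = 0
Therefore, f is not globally convex on R.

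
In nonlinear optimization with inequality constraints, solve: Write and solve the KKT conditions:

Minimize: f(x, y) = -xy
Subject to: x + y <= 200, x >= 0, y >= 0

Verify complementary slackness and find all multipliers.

Problem: min -xy s.t. x + y <= 200 (multiplier lambda), x >= 0 (mu_x), y >= 0 (mu_y)
KKT stationarity: -y + lambda - mu_x = 0, -x + lambda - mu_y = 0, with lambda, mu_x, mu_y >= 0
Complementary slackness: lambda*(x + y - 200) = 0, mu_x*x = 0, mu_y*y = 0
If lambda = 0: y = -mu_x <= 0 and x = -mu_y <= 0 force x = y = 0 with f = 0; but x = y = 100 is feasible with f = -10000 < 0, so this is not the minimum. Hence lambda > 0 and x + y = 200.
Try x > 0, y > 0 (so mu_x = mu_y = 0): y = lambda, x = lambda => x = y = lambda
x + y = 200 => 2*lambda = 200 => lambda = 100
x* = y* = 100 > 0, consistent with mu_x = mu_y = 0.
(Any feasible point with x = 0 or y = 0 has f = 0 > -10000, so the minimum is not on those boundaries.)
min(-xy) = -10000 (i.e. max xy = 10000)
Multipliers: lambda = 100, mu_x = 0, mu_y = 0
Complementary slackness: lambda*(x + y - 200) = 100*(100 + 100 - 200) = 0, mu_x*x = 0*100 = 0, mu_y*y = 0*100 = 0. Satisfied.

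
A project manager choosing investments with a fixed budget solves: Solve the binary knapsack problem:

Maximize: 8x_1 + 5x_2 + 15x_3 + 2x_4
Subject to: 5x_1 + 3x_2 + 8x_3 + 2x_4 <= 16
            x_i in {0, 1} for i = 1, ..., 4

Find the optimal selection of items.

Items: item 1 (v=8, w=5), item 2 (v=5, w=3), item 3 (v=15, w=8), item 4 (v=2, w=2)
Capacity: 16
Checking all 16 subsets (w = total weight, v = total value):
  {}: w = 0, v = 0
  {1}: w = 5, v = 8
  {2}: w = 3, v = 5
  {3}: w = 8, v = 15
  {4}: w = 2, v = 2
  {1, 2}: w = 8, v = 13
  {1, 3}: w = 13, v = 23
  {1, 4}: w = 7, v = 10
  {2, 3}: w = 11, v = 20
  {2, 4}: w = 5, v = 7
  {3, 4}: w = 10, v = 17
  {1, 2, 3}: w = 16, v = 28
  {1, 2, 4}: w = 10, v = 15
  {1, 3, 4}: w = 15, v = 25
  {2, 3, 4}: w = 13, v = 22
  {1, 2, 3, 4}: w = 18 > 16, infeasible
Best feasible subset: items [1, 2, 3]
Total weight: 16 <= 16, total value: 28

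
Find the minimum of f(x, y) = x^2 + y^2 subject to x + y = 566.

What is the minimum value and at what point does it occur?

Substitute y = 566 - x into f(x,y) = x^2 + y^2:
g(x) = x^2 + (566 - x)^2 = 2x^2 - 1132x + 320356
g'(x) = 4x - 1132 = 0  =>  x = 283
y = 566 - 283 = 283
Minimum value = 283^2 + 283^2 = 160178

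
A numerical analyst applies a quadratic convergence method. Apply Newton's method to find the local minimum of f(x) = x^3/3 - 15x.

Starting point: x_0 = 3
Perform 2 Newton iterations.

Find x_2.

f(x) = x^3/3 - 15x
f'(x) = x^2 - 15, f''(x) = 2x
Newton update: x_{n+1} = x_n - (x_n^2 - 15)/(2*x_n)
Step 1: x_0 = 3, f'=-6, f''=6, x_1 = 4
Step 2: x_1 = 4, f'=1, f''=8, x_2 = 31/8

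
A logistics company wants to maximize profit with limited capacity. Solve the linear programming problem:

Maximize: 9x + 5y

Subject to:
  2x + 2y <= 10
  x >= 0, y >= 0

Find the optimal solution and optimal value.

The feasible region has vertices at [(0, 0), (5, 0), (0, 5)].
Checking objective 9x + 5y at each vertex:
  (0, 0): 9*0 + 5*0 = 0
  (5, 0): 9*5 + 5*0 = 45
  (0, 5): 9*0 + 5*5 = 25
Maximum is 45 at (5, 0).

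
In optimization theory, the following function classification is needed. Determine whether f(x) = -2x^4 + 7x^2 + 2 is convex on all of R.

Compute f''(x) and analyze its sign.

f(x) = -2x^4 + 7x^2 + 2
f'(x) = -8x^3 + 14x
f''(x) = -24x^2 + 14
f''(x) = -24x^2 + 14 -> -inf as |x| -> inf
Therefore, f is not globally convex on R.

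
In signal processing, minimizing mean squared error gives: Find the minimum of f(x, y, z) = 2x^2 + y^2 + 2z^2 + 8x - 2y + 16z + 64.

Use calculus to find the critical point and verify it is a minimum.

f(x,y,z) = 2x^2 + y^2 + 2z^2 + 8x - 2y + 16z + 64
df/dx = 4x + (8) = 0 => x = -2
df/dy = 2y + (-2) = 0 => y = 1
df/dz = 4z + (16) = 0 => z = -4
f(-2,1,-4) = 2*(-2)^2 + 1*(1)^2 + 2*(-4)^2 + 8*(-2) + -2*(1) + 16*(-4) + 64 = 23
Hessian is diagonal with entries 4, 2, 4 > 0, confirmed minimum.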